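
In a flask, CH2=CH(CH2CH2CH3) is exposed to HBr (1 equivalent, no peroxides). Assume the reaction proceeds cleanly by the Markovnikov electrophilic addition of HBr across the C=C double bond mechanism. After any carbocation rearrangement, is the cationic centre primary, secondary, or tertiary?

Step 1: The π electrons of the C=C bond attack a proton of HBr; Markovnikov addition places the new C–H on the less-substituted alkene carbon, so the positive charge ends up on the more-substituted carbon — a secondary carbocation. The H–Br bond breaks heterolytically, releasing Br⁻.
No single 1,2-shift to an adjacent carbon would give a more-substituted cation, so no rearrangement occurs.

secondary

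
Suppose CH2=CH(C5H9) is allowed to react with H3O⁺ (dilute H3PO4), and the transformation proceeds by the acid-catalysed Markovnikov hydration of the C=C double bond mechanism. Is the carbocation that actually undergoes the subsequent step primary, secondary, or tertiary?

tertiary

Step 1: Protonation of the alkene by H3O⁺: the π bond acts as the nucleophile and picks up H⁺, giving the more stable (Markovnikov) secondary carbocation. H2O is released.
Step 2: A hydride (H with its bonding pair) migrates from the adjacent cyclopentyl carbon to the cationic centre — a 1,2-hydride shift — upgrading the secondary cation to a tertiary one.
The cation rearranges from secondary to tertiary via a 1,2-hydride shift from the adjacent cyclopentyl carbon; the tertiary cation is what reacts next.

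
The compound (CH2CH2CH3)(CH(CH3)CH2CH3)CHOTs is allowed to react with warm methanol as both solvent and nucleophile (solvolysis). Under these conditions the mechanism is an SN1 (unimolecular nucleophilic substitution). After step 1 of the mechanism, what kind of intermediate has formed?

secondary carbocation

Step 1: The C–O bond breaks with both electrons going to the tosylate; TsO⁻ leaves and a secondary carbocation remains.
After step 1 the species present is a secondary carbocation.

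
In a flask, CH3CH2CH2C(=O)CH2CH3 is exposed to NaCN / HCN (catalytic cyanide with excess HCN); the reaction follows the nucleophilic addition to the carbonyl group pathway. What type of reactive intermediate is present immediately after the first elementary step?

tetrahedral alkoxide intermediate

Step 1: Nucleophilic addition: CN⁻ adds to the carbonyl carbon, pushing the π(C=O) electron pair onto oxygen and giving a tetrahedral alkoxide.
After step 1 the species present is a tetrahedral alkoxide intermediate.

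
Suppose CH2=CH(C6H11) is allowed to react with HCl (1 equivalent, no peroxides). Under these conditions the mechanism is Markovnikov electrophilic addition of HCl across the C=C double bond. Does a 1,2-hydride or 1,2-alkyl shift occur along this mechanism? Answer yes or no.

yes

The first-formed carbocation is secondary.
The adjacent cyclohexyl carbon already bears 2 other carbon substituents and has a hydrogen to migrate; after a 1,2-hydride shift from that carbon the positive charge sits on a tertiary centre.
Tertiary is more stable than secondary, so the shift occurs.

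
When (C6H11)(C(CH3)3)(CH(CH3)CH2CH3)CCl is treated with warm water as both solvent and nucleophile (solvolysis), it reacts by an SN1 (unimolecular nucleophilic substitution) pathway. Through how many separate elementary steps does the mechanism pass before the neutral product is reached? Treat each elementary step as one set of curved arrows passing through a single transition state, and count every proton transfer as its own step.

3

Step 1: Rate-determining heterolysis of the C–Cl bond gives Cl⁻ and a tertiary carbocation.
(No 1,2-shift: no single shift to an adjacent carbon would give a more stable cation.)
Step 2: Nucleophilic capture: the oxygen of H2O bonds to the cationic carbon, producing an oxonium-ion intermediate.
Step 3: Proton transfer from the O–H of the oxonium ion to a solvent molecule delivers the neutral alcohol.
Total: 3 elementary steps.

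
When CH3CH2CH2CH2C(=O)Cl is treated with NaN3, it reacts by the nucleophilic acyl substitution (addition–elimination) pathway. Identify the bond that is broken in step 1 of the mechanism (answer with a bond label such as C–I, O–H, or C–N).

π(C=O)

Step 1: A lone pair on the N of N3⁻ attacks the electrophilic acyl carbon; the π(C=O) electrons move onto oxygen, giving a tetrahedral intermediate.
The bond broken in this step is the π(C=O) bond.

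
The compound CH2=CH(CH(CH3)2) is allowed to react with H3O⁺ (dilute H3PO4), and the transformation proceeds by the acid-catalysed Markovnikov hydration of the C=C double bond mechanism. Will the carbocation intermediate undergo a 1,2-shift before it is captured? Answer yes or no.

The first-formed carbocation is secondary.
The adjacent isopropyl carbon already bears 2 other carbon substituents and has a hydrogen to migrate; after a 1,2-hydride shift from that carbon the positive charge sits on a tertiary centre.
Tertiary is more stable than secondary, so the shift occurs.

yes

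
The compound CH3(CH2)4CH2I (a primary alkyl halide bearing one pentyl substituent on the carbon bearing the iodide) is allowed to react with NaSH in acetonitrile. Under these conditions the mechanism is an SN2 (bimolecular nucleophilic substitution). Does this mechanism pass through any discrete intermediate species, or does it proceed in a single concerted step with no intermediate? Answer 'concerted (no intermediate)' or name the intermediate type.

HS⁻ attacks the back face of the α-carbon while I⁻ departs with the C–I bonding pair — a single concerted displacement through a pentacoordinate transition state.
All bond changes occur in one transition state; no discrete intermediate is formed.

concerted (no intermediate)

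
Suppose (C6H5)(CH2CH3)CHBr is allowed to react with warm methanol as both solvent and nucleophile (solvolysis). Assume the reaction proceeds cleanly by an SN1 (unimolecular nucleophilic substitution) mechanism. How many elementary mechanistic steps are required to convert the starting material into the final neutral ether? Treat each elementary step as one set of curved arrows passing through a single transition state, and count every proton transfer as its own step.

3

Step 1: The C–Br bond breaks with both electrons going to the bromide; Br⁻ leaves and a secondary carbocation remains.
(No 1,2-shift: no single shift to an adjacent carbon would give a more stable cation.)
Step 2: CH3OH donates an oxygen lone pair into the empty p orbital of the cation, giving a protonated ether (an oxonium ion).
Step 3: Deprotonation of the oxonium oxygen by solvent methanol yields the neutral ether.
Total: 3 elementary steps.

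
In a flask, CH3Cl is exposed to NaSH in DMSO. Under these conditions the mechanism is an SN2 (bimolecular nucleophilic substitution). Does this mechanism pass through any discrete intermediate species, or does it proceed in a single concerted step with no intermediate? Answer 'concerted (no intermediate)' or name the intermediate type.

HS⁻ attacks the back face of the α-carbon while Cl⁻ departs with the C–Cl bonding pair — a single concerted displacement through a pentacoordinate transition state.
All bond changes occur in one transition state; no discrete intermediate is formed.

concerted (no intermediate)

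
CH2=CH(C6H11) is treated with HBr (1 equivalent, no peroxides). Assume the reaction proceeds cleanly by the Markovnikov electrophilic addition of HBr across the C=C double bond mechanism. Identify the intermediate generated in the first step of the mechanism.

Step 1: Protonation of the alkene by HBr: the π bond acts as the nucleophile and picks up H⁺, giving the more stable (Markovnikov) secondary carbocation. The H–Br bond breaks heterolytically, releasing Br⁻.
After step 1 the species present is a secondary carbocation.

secondary carbocation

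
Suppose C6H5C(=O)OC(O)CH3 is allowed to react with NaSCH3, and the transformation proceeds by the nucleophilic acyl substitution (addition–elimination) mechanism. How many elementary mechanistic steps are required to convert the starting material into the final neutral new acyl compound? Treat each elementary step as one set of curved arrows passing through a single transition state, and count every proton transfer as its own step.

Step 1: A lone pair on the S of CH3S⁻ attacks the electrophilic acyl carbon; the π(C=O) electrons move onto oxygen, giving a tetrahedral intermediate.
Step 2: Elimination step: re-formation of the carbonyl π bond drives out CH3CO2⁻, giving the new acyl compound.
Total: 2 elementary steps.

2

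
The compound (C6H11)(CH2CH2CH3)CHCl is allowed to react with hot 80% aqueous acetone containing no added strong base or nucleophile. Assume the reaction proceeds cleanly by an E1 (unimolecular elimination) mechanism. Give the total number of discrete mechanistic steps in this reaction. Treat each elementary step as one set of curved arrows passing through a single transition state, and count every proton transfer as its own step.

3

Step 1: Rate-determining heterolysis of the C–Cl bond gives Cl⁻ and a secondary carbocation.
Step 2: Carbocation rearrangement: a 1,2-hydride shift from the adjacent cyclohexyl carbon converts the initially-formed secondary cation into the more stable tertiary cation.
Step 3: A weak base (a water molecule from the solvent) removes a proton from a carbon adjacent to the cationic centre; the electrons of that C–H bond become the new π(C=C) bond, giving the alkene.
Total: 3 elementary steps.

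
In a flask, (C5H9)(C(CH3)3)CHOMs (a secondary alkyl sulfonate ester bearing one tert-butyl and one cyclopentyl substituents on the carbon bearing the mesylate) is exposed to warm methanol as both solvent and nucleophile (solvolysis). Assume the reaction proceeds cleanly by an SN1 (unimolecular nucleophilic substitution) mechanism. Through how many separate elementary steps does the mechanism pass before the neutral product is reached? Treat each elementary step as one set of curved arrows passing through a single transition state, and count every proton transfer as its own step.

4

Step 1: Ionisation: the C–O σ-bond cleaves heterolytically; both bonding electrons depart with MsO⁻, leaving a secondary carbocation at the α-carbon.
Step 2: Carbocation rearrangement: a 1,2-hydride shift from the adjacent cyclopentyl carbon converts the initially-formed secondary cation into the more stable tertiary cation.
Step 3: Nucleophilic capture: the oxygen of CH3OH bonds to the cationic carbon, producing an oxonium-ion intermediate.
Step 4: Proton transfer from the O–H of the oxonium ion to a solvent molecule delivers the neutral ether.
Total: 4 elementary steps.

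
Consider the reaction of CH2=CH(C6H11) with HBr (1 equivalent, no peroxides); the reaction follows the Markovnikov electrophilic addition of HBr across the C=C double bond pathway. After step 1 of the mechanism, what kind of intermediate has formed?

secondary carbocation

Step 1: Protonation of the alkene by HBr: the π bond acts as the nucleophile and picks up H⁺, giving the more stable (Markovnikov) secondary carbocation. The H–Br bond breaks heterolytically, releasing Br⁻.
After step 1 the species present is a secondary carbocation.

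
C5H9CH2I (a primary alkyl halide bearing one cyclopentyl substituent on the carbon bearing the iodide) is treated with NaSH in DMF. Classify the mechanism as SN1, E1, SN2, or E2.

Conditions: a primary substrate with a strong nucleophile in the polar aprotic solvent DMF.
These conditions are the textbook signature of the SN2 pathway.
An unhindered substrate with a strong nucleophile in a polar aprotic solvent favours one-step backside displacement.

SN2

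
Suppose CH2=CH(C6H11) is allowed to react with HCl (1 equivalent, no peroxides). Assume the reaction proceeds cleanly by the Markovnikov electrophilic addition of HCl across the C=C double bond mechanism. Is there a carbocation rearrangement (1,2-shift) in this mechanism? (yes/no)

yes

The first-formed carbocation is secondary.
The adjacent cyclohexyl carbon already bears 2 other carbon substituents and has a hydrogen to migrate; after a 1,2-hydride shift from that carbon the positive charge sits on a tertiary centre.
Tertiary is more stable than secondary, so the shift occurs.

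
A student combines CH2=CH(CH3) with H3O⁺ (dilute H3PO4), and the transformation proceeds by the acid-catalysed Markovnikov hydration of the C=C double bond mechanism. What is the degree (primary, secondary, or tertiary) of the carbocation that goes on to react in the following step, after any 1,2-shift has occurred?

secondary

Step 1: Electrophilic addition begins with the π(C=C) electrons forming a bond to the proton of H3O⁺. Following Markovnikov's rule, the resulting cation is secondary. H2O is released.
No single 1,2-shift to an adjacent carbon would give a more-substituted cation, so no rearrangement occurs.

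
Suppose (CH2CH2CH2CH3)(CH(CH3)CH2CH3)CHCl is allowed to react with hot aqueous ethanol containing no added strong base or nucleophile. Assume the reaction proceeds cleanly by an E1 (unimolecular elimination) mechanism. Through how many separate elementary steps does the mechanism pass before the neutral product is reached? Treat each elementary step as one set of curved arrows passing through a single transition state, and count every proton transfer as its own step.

Step 1: Unassisted departure of Cl⁻ (taking the C–Cl bonding pair) generates a secondary carbocation.
Step 2: A hydride (H with its bonding pair) migrates from the adjacent sec-butyl carbon to the cationic centre — a 1,2-hydride shift — upgrading the secondary cation to a tertiary one.
Step 3: A weak base (a water (or ethanol) molecule from the solvent) removes a proton from a carbon adjacent to the cationic centre; the electrons of that C–H bond become the new π(C=C) bond, giving the alkene.
Total: 3 elementary steps.

3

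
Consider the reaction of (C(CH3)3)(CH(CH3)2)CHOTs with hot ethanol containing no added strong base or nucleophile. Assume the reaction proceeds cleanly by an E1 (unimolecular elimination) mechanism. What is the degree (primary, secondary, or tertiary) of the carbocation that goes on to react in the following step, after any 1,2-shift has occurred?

Step 1: The C–O bond breaks with both electrons going to the tosylate; TsO⁻ leaves and a secondary carbocation remains.
Step 2: Carbocation rearrangement: a 1,2-hydride shift from the adjacent isopropyl carbon converts the initially-formed secondary cation into the more stable tertiary cation.
The cation rearranges from secondary to tertiary via a 1,2-hydride shift from the adjacent isopropyl carbon; the tertiary cation is what reacts next.

tertiary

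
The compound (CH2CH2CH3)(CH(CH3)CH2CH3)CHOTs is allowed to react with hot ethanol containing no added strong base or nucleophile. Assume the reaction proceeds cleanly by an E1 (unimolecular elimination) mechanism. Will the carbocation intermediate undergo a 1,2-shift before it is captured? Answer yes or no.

The first-formed carbocation is secondary.
The adjacent sec-butyl carbon already bears 2 other carbon substituents and has a hydrogen to migrate; after a 1,2-hydride shift from that carbon the positive charge sits on a tertiary centre.
Tertiary is more stable than secondary, so the shift occurs.

yes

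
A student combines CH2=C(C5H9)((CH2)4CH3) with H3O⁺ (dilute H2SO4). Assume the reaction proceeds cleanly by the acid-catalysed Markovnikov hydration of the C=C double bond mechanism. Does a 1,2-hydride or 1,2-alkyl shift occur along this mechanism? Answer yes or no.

The first-formed carbocation is tertiary.
No single 1,2-shift to an adjacent carbon would produce a more-substituted cation than the one already present, so no rearrangement occurs.

no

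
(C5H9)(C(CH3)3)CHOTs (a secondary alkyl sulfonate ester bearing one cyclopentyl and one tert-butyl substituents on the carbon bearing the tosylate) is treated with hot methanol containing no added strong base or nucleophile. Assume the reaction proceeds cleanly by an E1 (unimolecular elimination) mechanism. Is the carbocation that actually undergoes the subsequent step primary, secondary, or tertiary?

Step 1: The C–O bond breaks with both electrons going to the tosylate; TsO⁻ leaves and a secondary carbocation remains.
Step 2: A 1,2-hydride shift from the adjacent cyclopentyl carbon moves the positive charge from the secondary centre to an adjacent carbon, generating a more stable tertiary carbocation.
The cation rearranges from secondary to tertiary via a 1,2-hydride shift from the adjacent cyclopentyl carbon; the tertiary cation is what reacts next.

tertiary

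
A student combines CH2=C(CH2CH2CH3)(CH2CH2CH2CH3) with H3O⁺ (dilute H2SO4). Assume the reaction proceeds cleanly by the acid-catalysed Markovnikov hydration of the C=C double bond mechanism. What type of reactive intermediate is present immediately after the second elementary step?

oxonium ion

Step 1: Protonation of the alkene by H3O⁺: the π bond acts as the nucleophile and picks up H⁺, giving the more stable (Markovnikov) tertiary carbocation. H2O is released.
Step 2: Water acts as the nucleophile: an oxygen lone pair bonds to the cationic carbon, giving an oxonium-ion intermediate.
After step 2 the species present is an oxonium ion.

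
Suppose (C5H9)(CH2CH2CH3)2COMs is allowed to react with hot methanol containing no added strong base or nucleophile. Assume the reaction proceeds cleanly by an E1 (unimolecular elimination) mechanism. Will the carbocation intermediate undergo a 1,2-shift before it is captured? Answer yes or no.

The first-formed carbocation is tertiary.
No single 1,2-shift to an adjacent carbon would produce a more-substituted cation than the one already present, so no rearrangement occurs.

no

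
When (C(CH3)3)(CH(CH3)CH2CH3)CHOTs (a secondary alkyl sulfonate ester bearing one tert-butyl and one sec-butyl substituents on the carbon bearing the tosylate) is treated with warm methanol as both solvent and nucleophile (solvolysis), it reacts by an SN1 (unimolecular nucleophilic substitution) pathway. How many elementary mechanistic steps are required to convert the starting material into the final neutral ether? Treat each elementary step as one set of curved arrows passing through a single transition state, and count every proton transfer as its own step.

Step 1: Unassisted departure of TsO⁻ (taking the C–O bonding pair) generates a secondary carbocation.
Step 2: A 1,2-hydride shift from the adjacent sec-butyl carbon moves the positive charge from the secondary centre to an adjacent carbon, generating a more stable tertiary carbocation.
Step 3: CH3OH donates an oxygen lone pair into the empty p orbital of the cation, giving a protonated ether (an oxonium ion).
Step 4: A second solvent molecule removes the proton on oxygen, giving the neutral ether product.
Total: 4 elementary steps.

4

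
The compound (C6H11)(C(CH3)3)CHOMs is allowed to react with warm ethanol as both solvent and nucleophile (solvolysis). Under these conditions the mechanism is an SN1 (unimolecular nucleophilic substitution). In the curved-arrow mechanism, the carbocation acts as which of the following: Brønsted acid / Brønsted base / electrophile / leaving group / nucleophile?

Step 3: A lone pair on the oxygen of CH3CH2OH attacks the carbocation, forming a new C–O σ-bond and an oxonium ion.
The carbocation accepts an electron pair into an empty or π* orbital — it is the electrophile.

electrophile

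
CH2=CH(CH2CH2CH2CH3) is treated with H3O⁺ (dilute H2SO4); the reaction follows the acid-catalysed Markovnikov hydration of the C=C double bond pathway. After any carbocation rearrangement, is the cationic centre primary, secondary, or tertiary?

secondary

Step 1: The π electrons of the C=C bond attack a proton of H3O⁺; Markovnikov addition places the new C–H on the less-substituted alkene carbon, so the positive charge ends up on the more-substituted carbon — a secondary carbocation. H2O is released.
No single 1,2-shift to an adjacent carbon would give a more-substituted cation, so no rearrangement occurs.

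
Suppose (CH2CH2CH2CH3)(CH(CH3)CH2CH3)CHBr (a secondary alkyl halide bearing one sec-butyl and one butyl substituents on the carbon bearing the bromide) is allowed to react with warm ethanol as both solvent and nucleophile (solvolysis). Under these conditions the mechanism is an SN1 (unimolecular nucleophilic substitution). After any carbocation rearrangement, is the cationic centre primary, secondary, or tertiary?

Step 1: Rate-determining heterolysis of the C–Br bond gives Br⁻ and a secondary carbocation.
Step 2: A hydride (H with its bonding pair) migrates from the adjacent sec-butyl carbon to the cationic centre — a 1,2-hydride shift — upgrading the secondary cation to a tertiary one.
The cation rearranges from secondary to tertiary via a 1,2-hydride shift from the adjacent sec-butyl carbon; the tertiary cation is what reacts next.

tertiary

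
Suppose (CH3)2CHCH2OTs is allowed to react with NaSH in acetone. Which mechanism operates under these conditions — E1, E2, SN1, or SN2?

Conditions: a primary substrate with a strong nucleophile in the polar aprotic solvent acetone.
These conditions are the textbook signature of the SN2 pathway.
An unhindered substrate with a strong nucleophile in a polar aprotic solvent favours one-step backside displacement.

SN2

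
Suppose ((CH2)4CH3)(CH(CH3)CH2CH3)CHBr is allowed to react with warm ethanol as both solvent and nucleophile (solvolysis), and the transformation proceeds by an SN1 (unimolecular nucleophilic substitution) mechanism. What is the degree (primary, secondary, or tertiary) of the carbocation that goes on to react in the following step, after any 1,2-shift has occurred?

tertiary

Step 1: The C–Br bond breaks with both electrons going to the bromide; Br⁻ leaves and a secondary carbocation remains.
Step 2: Carbocation rearrangement: a 1,2-hydride shift from the adjacent sec-butyl carbon converts the initially-formed secondary cation into the more stable tertiary cation.
The cation rearranges from secondary to tertiary via a 1,2-hydride shift from the adjacent sec-butyl carbon; the tertiary cation is what reacts next.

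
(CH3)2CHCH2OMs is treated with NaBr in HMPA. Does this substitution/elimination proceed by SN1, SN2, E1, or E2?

SN2

Conditions: a primary substrate with a strong nucleophile in the polar aprotic solvent HMPA.
These conditions are the textbook signature of the SN2 pathway.
An unhindered substrate with a strong nucleophile in a polar aprotic solvent favours one-step backside displacement.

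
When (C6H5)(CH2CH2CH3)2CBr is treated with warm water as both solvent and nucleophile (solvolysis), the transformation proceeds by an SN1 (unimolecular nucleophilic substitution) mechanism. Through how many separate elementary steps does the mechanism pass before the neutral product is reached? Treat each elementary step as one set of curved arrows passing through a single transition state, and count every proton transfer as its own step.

3

Step 1: The C–Br bond breaks with both electrons going to the bromide; Br⁻ leaves and a tertiary carbocation remains.
(No 1,2-shift: no single shift to an adjacent carbon would give a more stable cation.)
Step 2: H2O donates an oxygen lone pair into the empty p orbital of the cation, giving a protonated alcohol (an oxonium ion).
Step 3: Proton transfer from the O–H of the oxonium ion to a solvent molecule delivers the neutral alcohol.
Total: 3 elementary steps.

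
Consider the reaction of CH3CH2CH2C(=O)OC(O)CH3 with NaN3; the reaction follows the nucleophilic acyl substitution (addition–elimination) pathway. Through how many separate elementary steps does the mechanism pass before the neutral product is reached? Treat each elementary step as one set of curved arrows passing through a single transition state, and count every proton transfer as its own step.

2

Step 1: A lone pair on the N of N3⁻ attacks the electrophilic acyl carbon; the π(C=O) electrons move onto oxygen, giving a tetrahedral intermediate.
Step 2: An oxygen lone pair re-forms the C=O π bond as the C–O σ-bond breaks; CH3CO2⁻ is expelled.
Total: 2 elementary steps.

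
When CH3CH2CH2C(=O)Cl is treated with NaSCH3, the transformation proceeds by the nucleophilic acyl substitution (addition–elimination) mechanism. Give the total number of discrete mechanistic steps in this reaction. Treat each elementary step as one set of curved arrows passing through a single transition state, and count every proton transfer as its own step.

2

Step 1: Nucleophilic addition of CH3S⁻ to the acyl carbon breaks the π(C=O) bond and yields a tetrahedral, anionic intermediate.
Step 2: Elimination step: re-formation of the carbonyl π bond drives out Cl⁻, giving the new acyl compound.
Total: 2 elementary steps.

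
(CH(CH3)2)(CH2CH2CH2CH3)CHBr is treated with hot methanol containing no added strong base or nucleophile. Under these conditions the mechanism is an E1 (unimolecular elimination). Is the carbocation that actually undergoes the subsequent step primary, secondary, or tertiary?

Step 1: Rate-determining heterolysis of the C–Br bond gives Br⁻ and a secondary carbocation.
Step 2: Carbocation rearrangement: a 1,2-hydride shift from the adjacent isopropyl carbon converts the initially-formed secondary cation into the more stable tertiary cation.
The cation rearranges from secondary to tertiary via a 1,2-hydride shift from the adjacent isopropyl carbon; the tertiary cation is what reacts next.

tertiary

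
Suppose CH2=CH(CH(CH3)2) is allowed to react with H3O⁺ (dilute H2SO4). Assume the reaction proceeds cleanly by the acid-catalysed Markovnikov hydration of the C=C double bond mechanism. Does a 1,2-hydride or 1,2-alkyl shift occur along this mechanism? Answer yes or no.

The first-formed carbocation is secondary.
The adjacent isopropyl carbon already bears 2 other carbon substituents and has a hydrogen to migrate; after a 1,2-hydride shift from that carbon the positive charge sits on a tertiary centre.
Tertiary is more stable than secondary, so the shift occurs.

yes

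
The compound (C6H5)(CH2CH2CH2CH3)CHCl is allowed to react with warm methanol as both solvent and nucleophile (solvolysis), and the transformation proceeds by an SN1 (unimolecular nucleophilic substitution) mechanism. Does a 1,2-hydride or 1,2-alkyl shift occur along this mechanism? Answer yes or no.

The first-formed carbocation is secondary.
No single 1,2-shift to an adjacent carbon would produce a more-substituted cation than the one already present, so no rearrangement occurs.

no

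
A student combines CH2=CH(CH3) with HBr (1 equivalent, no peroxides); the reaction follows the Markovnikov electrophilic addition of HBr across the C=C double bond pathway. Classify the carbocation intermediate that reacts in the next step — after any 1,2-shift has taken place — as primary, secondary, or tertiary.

secondary

Step 1: The π electrons of the C=C bond attack a proton of HBr; Markovnikov addition places the new C–H on the less-substituted alkene carbon, so the positive charge ends up on the more-substituted carbon — a secondary carbocation. The H–Br bond breaks heterolytically, releasing Br⁻.
No single 1,2-shift to an adjacent carbon would give a more-substituted cation, so no rearrangement occurs.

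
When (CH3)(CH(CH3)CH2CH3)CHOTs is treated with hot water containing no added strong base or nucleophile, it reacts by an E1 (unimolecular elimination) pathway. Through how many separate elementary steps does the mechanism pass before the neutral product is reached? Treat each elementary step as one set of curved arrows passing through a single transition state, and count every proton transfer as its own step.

3

Step 1: Ionisation: the C–O σ-bond cleaves heterolytically; both bonding electrons depart with TsO⁻, leaving a secondary carbocation at the α-carbon.
Step 2: A 1,2-hydride shift from the adjacent sec-butyl carbon moves the positive charge from the secondary centre to an adjacent carbon, generating a more stable tertiary carbocation.
Step 3: Loss of a β-proton to a water molecule of the solvent: the C–H bonding pair collapses toward the cationic carbon to form the C=C π bond, yielding the alkene.
Total: 3 elementary steps.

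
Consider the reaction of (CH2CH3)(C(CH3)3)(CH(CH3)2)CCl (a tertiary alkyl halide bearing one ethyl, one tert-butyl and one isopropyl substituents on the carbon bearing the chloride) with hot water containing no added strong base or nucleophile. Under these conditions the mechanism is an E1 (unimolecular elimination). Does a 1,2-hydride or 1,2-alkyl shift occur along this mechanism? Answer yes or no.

The first-formed carbocation is tertiary.
No single 1,2-shift to an adjacent carbon would produce a more-substituted cation than the one already present, so no rearrangement occurs.

no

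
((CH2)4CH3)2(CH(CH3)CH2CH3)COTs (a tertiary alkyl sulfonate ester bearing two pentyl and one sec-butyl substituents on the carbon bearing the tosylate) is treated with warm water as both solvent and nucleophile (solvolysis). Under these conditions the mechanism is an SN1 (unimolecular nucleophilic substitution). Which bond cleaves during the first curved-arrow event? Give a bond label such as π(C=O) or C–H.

C–O

Step 1: The C–O bond breaks with both electrons going to the tosylate; TsO⁻ leaves and a tertiary carbocation remains.
The bond broken in this step is the C–O bond.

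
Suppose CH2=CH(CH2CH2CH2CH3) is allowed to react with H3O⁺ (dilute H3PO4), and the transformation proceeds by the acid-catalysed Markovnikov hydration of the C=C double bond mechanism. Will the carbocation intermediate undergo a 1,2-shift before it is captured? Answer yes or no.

no

The first-formed carbocation is secondary.
No single 1,2-shift to an adjacent carbon would produce a more-substituted cation than the one already present, so no rearrangement occurs.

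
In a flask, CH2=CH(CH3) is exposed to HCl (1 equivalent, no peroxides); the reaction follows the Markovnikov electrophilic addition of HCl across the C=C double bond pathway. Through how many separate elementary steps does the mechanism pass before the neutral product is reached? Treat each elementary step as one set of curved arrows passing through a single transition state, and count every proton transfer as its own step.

2

Step 1: Electrophilic addition begins with the π(C=C) electrons forming a bond to the proton of HCl. Following Markovnikov's rule, the resulting cation is secondary. The H–Cl bond breaks heterolytically, releasing Cl⁻.
(No 1,2-shift: no single shift to an adjacent carbon would give a more stable cation.)
Step 2: The Cl⁻ anion donates a lone pair to the carbocation, forming the new C–Cl σ-bond and giving the neutral alkyl halide.
Total: 2 elementary steps.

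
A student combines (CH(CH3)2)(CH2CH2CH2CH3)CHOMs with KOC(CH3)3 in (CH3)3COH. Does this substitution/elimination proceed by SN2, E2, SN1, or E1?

E2

Conditions: a strong/bulky base with a secondary substrate bearing a β-hydrogen.
These conditions are the textbook signature of the E2 pathway.
A strong (often hindered) base removes a β-H in concert with loss of the leaving group — bimolecular elimination.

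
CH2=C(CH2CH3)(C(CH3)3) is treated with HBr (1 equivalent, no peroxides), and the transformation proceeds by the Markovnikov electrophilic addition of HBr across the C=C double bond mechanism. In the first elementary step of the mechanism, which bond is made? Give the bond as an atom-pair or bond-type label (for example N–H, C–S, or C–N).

C–H

Step 1: Electrophilic addition begins with the π(C=C) electrons forming a bond to the proton of HBr. Following Markovnikov's rule, the resulting cation is tertiary. The H–Br bond breaks heterolytically, releasing Br⁻.
The bond formed in this step is the C–H bond.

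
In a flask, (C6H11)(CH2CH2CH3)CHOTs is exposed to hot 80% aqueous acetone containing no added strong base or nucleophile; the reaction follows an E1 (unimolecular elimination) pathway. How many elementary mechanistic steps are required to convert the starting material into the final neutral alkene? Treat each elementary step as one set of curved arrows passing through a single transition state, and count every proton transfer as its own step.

3

Step 1: Unassisted departure of TsO⁻ (taking the C–O bonding pair) generates a secondary carbocation.
Step 2: Carbocation rearrangement: a 1,2-hydride shift from the adjacent cyclohexyl carbon converts the initially-formed secondary cation into the more stable tertiary cation.
Step 3: A water molecule (solvent) deprotonates a β-carbon; as the C–H bond breaks, those electrons form the new alkene π bond.
Total: 3 elementary steps.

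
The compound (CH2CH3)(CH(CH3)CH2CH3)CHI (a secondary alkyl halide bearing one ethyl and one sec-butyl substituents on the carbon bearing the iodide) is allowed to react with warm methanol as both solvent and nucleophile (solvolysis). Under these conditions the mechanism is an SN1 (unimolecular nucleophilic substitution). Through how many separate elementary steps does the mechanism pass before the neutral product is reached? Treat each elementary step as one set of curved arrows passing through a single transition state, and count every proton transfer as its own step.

4

Step 1: Ionisation: the C–I σ-bond cleaves heterolytically; both bonding electrons depart with I⁻, leaving a secondary carbocation at the α-carbon.
Step 2: A hydride (H with its bonding pair) migrates from the adjacent sec-butyl carbon to the cationic centre — a 1,2-hydride shift — upgrading the secondary cation to a tertiary one.
Step 3: CH3OH donates an oxygen lone pair into the empty p orbital of the cation, giving a protonated ether (an oxonium ion).
Step 4: A second solvent molecule removes the proton on oxygen, giving the neutral ether product.
Total: 4 elementary steps.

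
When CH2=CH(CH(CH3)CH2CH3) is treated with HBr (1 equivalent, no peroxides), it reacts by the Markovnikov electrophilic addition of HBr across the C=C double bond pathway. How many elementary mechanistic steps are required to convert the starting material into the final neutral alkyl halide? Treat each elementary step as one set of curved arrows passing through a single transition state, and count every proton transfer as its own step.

3

Step 1: Electrophilic addition begins with the π(C=C) electrons forming a bond to the proton of HBr. Following Markovnikov's rule, the resulting cation is secondary. The H–Br bond breaks heterolytically, releasing Br⁻.
Step 2: A 1,2-hydride shift from the adjacent sec-butyl carbon moves the positive charge from the secondary centre to an adjacent carbon, generating a more stable tertiary carbocation.
Step 3: Br⁻ captures the cation: a lone pair on Br⁻ fills the empty p orbital, producing the alkyl halide product.
Total: 3 elementary steps.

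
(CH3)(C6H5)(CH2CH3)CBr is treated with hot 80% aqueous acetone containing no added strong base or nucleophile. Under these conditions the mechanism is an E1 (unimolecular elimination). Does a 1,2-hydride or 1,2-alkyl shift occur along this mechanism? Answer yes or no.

The first-formed carbocation is tertiary.
No single 1,2-shift to an adjacent carbon would produce a more-substituted cation than the one already present, so no rearrangement occurs.

no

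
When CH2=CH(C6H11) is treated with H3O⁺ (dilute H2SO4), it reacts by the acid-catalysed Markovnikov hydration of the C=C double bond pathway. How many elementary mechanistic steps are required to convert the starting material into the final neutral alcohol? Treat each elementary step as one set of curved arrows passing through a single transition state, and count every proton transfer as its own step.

4

Step 1: Electrophilic addition begins with the π(C=C) electrons forming a bond to the proton of H3O⁺. Following Markovnikov's rule, the resulting cation is secondary. H2O is released.
Step 2: Carbocation rearrangement: a 1,2-hydride shift from the adjacent cyclohexyl carbon converts the initially-formed secondary cation into the more stable tertiary cation.
Step 3: A lone pair on the oxygen of H2O attacks the carbocation, forming a C–O bond and an oxonium ion (a protonated alcohol).
Step 4: Deprotonation of the oxonium ion by a water molecule delivers the neutral alcohol and regenerates the acid catalyst.
Total: 4 elementary steps.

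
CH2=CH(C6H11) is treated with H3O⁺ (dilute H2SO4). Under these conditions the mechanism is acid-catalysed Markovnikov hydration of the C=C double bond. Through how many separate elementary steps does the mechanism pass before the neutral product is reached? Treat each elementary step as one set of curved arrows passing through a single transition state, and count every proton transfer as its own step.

Step 1: Electrophilic addition begins with the π(C=C) electrons forming a bond to the proton of H3O⁺. Following Markovnikov's rule, the resulting cation is secondary. H2O is released.
Step 2: Carbocation rearrangement: a 1,2-hydride shift from the adjacent cyclohexyl carbon converts the initially-formed secondary cation into the more stable tertiary cation.
Step 3: A lone pair on the oxygen of H2O attacks the carbocation, forming a C–O bond and an oxonium ion (a protonated alcohol).
Step 4: Proton transfer from the O–H of the oxonium ion to H2O completes the catalytic cycle and yields the alcohol.
Total: 4 elementary steps.

4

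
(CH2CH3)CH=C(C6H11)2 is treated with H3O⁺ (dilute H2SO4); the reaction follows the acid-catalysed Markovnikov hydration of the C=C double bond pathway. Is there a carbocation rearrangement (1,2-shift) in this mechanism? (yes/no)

no

The first-formed carbocation is tertiary.
No single 1,2-shift to an adjacent carbon would produce a more-substituted cation than the one already present, so no rearrangement occurs.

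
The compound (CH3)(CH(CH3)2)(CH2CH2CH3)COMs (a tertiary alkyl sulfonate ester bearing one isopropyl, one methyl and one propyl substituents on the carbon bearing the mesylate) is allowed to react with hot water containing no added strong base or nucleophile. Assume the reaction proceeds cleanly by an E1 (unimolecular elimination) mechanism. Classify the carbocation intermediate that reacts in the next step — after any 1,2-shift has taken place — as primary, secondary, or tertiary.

Step 1: Rate-determining heterolysis of the C–O bond gives MsO⁻ and a tertiary carbocation.
No single 1,2-shift to an adjacent carbon would give a more-substituted cation, so no rearrangement occurs.

tertiary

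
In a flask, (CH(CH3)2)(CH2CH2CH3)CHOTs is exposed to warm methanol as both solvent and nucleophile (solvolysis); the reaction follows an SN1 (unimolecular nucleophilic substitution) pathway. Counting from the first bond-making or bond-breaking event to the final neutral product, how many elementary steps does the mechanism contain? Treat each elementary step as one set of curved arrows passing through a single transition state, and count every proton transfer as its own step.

4

Step 1: Unassisted departure of TsO⁻ (taking the C–O bonding pair) generates a secondary carbocation.
Step 2: A hydride (H with its bonding pair) migrates from the adjacent isopropyl carbon to the cationic centre — a 1,2-hydride shift — upgrading the secondary cation to a tertiary one.
Step 3: A lone pair on the oxygen of CH3OH attacks the carbocation, forming a new C–O σ-bond and an oxonium ion.
Step 4: Deprotonation of the oxonium oxygen by solvent methanol yields the neutral ether.
Total: 4 elementary steps.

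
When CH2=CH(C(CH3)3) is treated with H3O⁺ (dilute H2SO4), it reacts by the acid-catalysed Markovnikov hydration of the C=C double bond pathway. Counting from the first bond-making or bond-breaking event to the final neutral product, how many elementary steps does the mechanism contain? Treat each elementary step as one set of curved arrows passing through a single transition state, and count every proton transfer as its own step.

4

Step 1: Protonation of the alkene by H3O⁺: the π bond acts as the nucleophile and picks up H⁺, giving the more stable (Markovnikov) secondary carbocation. H2O is released.
Step 2: A 1,2-methyl shift from the adjacent tert-butyl carbon moves the positive charge from the secondary centre to an adjacent carbon, generating a more stable tertiary carbocation.
Step 3: A lone pair on the oxygen of H2O attacks the carbocation, forming a C–O bond and an oxonium ion (a protonated alcohol).
Step 4: H2O removes a proton from the oxonium oxygen, regenerating H3O⁺ and giving the neutral alcohol.
Total: 4 elementary steps.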